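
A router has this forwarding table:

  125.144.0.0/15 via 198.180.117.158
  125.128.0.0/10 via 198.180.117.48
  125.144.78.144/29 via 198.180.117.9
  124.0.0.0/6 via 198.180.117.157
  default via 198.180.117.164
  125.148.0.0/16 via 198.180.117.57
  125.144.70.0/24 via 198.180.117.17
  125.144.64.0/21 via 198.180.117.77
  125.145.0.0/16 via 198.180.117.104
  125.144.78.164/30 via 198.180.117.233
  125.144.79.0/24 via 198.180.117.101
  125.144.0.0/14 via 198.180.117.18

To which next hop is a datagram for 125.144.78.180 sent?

198.180.117.158

Routes whose prefix contains 125.144.78.180:
  0.0.0.0/0 (default, matches everything) -> 198.180.117.164
  124.0.0.0/6 (124.0.0.0 - 127.255.255.255) -> 198.180.117.157
  125.128.0.0/10 (125.128.0.0 - 125.191.255.255) -> 198.180.117.48
  125.144.0.0/14 (125.144.0.0 - 125.147.255.255) -> 198.180.117.18
  125.144.0.0/15 (125.144.0.0 - 125.145.255.255) -> 198.180.117.158
More-specific entries that do NOT match:
  125.144.78.164/30 (125.144.78.164 - 125.144.78.167) does not contain 125.144.78.180
  125.144.78.144/29 (125.144.78.144 - 125.144.78.151) does not contain 125.144.78.180
  125.144.70.0/24 (125.144.70.0 - 125.144.70.255) does not contain 125.144.78.180
  125.144.79.0/24 (125.144.79.0 - 125.144.79.255) does not contain 125.144.78.180
  125.144.64.0/21 (125.144.64.0 - 125.144.71.255) does not contain 125.144.78.180
  125.148.0.0/16 (125.148.0.0 - 125.148.255.255) does not contain 125.144.78.180
  125.145.0.0/16 (125.145.0.0 - 125.145.255.255) does not contain 125.144.78.180
Longest matching prefix is /15 -> next hop 198.180.117.158.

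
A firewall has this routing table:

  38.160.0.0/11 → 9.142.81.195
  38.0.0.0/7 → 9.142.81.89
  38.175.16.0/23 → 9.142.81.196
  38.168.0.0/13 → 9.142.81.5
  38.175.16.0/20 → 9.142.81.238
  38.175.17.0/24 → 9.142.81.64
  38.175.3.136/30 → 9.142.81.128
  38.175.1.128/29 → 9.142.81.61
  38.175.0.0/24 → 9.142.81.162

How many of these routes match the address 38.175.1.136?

Prefixes containing 38.175.1.136:
  38.0.0.0/7 (38.0.0.0 - 39.255.255.255)
  38.160.0.0/11 (38.160.0.0 - 38.191.255.255)
  38.168.0.0/13 (38.168.0.0 - 38.175.255.255)
Total matching entries: 3.

3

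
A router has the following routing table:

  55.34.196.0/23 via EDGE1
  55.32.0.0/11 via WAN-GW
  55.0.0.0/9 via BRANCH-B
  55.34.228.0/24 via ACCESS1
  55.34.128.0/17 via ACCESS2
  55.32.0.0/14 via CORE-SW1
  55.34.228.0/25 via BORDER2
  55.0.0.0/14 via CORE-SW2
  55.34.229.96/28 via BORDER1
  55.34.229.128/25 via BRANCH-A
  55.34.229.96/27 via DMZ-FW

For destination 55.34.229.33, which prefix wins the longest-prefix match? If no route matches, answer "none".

Entries matching 55.34.229.33:
  55.0.0.0/9 (55.0.0.0 - 55.127.255.255)
  55.32.0.0/11 (55.32.0.0 - 55.63.255.255)
  55.32.0.0/14 (55.32.0.0 - 55.35.255.255)
  55.34.128.0/17 (55.34.128.0 - 55.34.255.255)
Most specific is 55.34.128.0/17.

55.34.128.0/17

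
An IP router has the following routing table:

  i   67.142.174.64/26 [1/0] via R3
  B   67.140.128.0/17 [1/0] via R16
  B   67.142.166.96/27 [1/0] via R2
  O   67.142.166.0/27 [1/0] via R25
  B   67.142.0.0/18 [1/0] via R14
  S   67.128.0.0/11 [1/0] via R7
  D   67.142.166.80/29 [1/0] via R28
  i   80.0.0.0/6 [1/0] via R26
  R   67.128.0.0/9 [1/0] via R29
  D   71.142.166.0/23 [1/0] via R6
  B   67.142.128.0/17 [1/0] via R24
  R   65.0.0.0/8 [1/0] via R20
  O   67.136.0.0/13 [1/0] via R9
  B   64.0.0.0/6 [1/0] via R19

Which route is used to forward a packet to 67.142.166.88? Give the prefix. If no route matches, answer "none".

67.142.128.0/17

Entries matching 67.142.166.88:
  64.0.0.0/6 (64.0.0.0 - 67.255.255.255)
  67.128.0.0/9 (67.128.0.0 - 67.255.255.255)
  67.128.0.0/11 (67.128.0.0 - 67.159.255.255)
  67.136.0.0/13 (67.136.0.0 - 67.143.255.255)
  67.142.128.0/17 (67.142.128.0 - 67.142.255.255)
Most specific is 67.142.128.0/17.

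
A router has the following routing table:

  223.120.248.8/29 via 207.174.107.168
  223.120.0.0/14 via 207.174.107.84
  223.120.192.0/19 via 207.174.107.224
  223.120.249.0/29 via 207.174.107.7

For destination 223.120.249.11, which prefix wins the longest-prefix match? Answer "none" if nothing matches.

Entries matching 223.120.249.11:
  223.120.0.0/14 (223.120.0.0 - 223.123.255.255)
Most specific is 223.120.0.0/14.

223.120.0.0/14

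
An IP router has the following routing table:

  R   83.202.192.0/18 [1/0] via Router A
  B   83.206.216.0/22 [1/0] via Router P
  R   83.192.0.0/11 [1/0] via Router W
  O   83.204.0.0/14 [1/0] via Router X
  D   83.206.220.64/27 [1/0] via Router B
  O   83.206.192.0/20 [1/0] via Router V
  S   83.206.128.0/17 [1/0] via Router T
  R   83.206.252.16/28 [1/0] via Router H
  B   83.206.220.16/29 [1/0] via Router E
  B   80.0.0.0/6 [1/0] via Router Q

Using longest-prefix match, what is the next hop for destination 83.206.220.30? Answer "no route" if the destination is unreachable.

Routes whose prefix contains 83.206.220.30:
  80.0.0.0/6 (80.0.0.0 - 83.255.255.255) -> Router Q
  83.192.0.0/11 (83.192.0.0 - 83.223.255.255) -> Router W
  83.204.0.0/14 (83.204.0.0 - 83.207.255.255) -> Router X
  83.206.128.0/17 (83.206.128.0 - 83.206.255.255) -> Router T
More-specific entries that do NOT match:
  83.206.220.16/29 (83.206.220.16 - 83.206.220.23) does not contain 83.206.220.30
  83.206.252.16/28 (83.206.252.16 - 83.206.252.31) does not contain 83.206.220.30
  83.206.220.64/27 (83.206.220.64 - 83.206.220.95) does not contain 83.206.220.30
  83.206.216.0/22 (83.206.216.0 - 83.206.219.255) does not contain 83.206.220.30
  83.206.192.0/20 (83.206.192.0 - 83.206.207.255) does not contain 83.206.220.30
  83.202.192.0/18 (83.202.192.0 - 83.202.255.255) does not contain 83.206.220.30
Longest matching prefix is /17 -> next hop Router T.

Router T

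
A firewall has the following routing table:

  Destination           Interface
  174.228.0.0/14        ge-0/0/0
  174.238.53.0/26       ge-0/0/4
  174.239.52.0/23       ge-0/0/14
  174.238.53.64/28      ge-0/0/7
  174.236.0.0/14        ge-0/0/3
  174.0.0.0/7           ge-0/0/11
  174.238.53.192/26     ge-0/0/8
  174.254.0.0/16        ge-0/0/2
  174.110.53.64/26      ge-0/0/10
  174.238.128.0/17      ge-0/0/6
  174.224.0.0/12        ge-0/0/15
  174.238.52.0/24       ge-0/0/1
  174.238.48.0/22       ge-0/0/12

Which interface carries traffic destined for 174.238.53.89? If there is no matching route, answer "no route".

ge-0/0/3

Routes whose prefix contains 174.238.53.89:
  174.0.0.0/7 (174.0.0.0 - 175.255.255.255) -> ge-0/0/11
  174.224.0.0/12 (174.224.0.0 - 174.239.255.255) -> ge-0/0/15
  174.236.0.0/14 (174.236.0.0 - 174.239.255.255) -> ge-0/0/3
More-specific entries that do NOT match:
  174.238.53.64/28 (174.238.53.64 - 174.238.53.79) does not contain 174.238.53.89
  174.238.53.0/26 (174.238.53.0 - 174.238.53.63) does not contain 174.238.53.89
  174.238.53.192/26 (174.238.53.192 - 174.238.53.255) does not contain 174.238.53.89
  174.110.53.64/26 (174.110.53.64 - 174.110.53.127) does not contain 174.238.53.89
  174.238.52.0/24 (174.238.52.0 - 174.238.52.255) does not contain 174.238.53.89
  174.239.52.0/23 (174.239.52.0 - 174.239.53.255) does not contain 174.238.53.89
  174.238.48.0/22 (174.238.48.0 - 174.238.51.255) does not contain 174.238.53.89
  174.238.128.0/17 (174.238.128.0 - 174.238.255.255) does not contain 174.238.53.89
  174.254.0.0/16 (174.254.0.0 - 174.254.255.255) does not contain 174.238.53.89
Longest matching prefix is /14 -> interface ge-0/0/3.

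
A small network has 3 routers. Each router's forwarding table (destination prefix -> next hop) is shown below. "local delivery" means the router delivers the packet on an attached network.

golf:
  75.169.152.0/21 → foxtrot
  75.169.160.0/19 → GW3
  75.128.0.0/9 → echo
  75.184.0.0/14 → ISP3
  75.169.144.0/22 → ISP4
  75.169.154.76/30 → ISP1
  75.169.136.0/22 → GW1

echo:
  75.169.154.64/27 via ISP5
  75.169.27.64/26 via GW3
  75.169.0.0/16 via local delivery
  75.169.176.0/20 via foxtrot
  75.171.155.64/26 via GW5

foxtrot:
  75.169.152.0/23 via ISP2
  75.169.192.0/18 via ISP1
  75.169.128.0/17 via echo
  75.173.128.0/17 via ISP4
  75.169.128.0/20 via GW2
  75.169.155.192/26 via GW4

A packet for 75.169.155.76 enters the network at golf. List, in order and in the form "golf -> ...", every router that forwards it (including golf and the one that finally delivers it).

golf -> foxtrot -> echo

At golf: longest match for 75.169.155.76 is 75.169.152.0/21 -> foxtrot
At foxtrot: longest match for 75.169.155.76 is 75.169.128.0/17 -> echo
At echo: longest match for 75.169.155.76 is 75.169.0.0/16 -> local delivery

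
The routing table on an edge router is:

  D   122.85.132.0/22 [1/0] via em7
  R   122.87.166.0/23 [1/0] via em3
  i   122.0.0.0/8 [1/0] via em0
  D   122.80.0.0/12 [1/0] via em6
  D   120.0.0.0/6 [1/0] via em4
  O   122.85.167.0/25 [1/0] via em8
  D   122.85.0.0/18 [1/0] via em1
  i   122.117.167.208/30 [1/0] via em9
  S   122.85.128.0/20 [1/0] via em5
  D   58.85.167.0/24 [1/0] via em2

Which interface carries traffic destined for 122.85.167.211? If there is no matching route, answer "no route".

em6

Routes whose prefix contains 122.85.167.211:
  120.0.0.0/6 (120.0.0.0 - 123.255.255.255) -> em4
  122.0.0.0/8 (122.0.0.0 - 122.255.255.255) -> em0
  122.80.0.0/12 (122.80.0.0 - 122.95.255.255) -> em6
More-specific entries that do NOT match:
  122.117.167.208/30 (122.117.167.208 - 122.117.167.211) does not contain 122.85.167.211
  122.85.167.0/25 (122.85.167.0 - 122.85.167.127) does not contain 122.85.167.211
  58.85.167.0/24 (58.85.167.0 - 58.85.167.255) does not contain 122.85.167.211
  122.87.166.0/23 (122.87.166.0 - 122.87.167.255) does not contain 122.85.167.211
  122.85.132.0/22 (122.85.132.0 - 122.85.135.255) does not contain 122.85.167.211
  122.85.128.0/20 (122.85.128.0 - 122.85.143.255) does not contain 122.85.167.211
  122.85.0.0/18 (122.85.0.0 - 122.85.63.255) does not contain 122.85.167.211
Longest matching prefix is /12 -> interface em6.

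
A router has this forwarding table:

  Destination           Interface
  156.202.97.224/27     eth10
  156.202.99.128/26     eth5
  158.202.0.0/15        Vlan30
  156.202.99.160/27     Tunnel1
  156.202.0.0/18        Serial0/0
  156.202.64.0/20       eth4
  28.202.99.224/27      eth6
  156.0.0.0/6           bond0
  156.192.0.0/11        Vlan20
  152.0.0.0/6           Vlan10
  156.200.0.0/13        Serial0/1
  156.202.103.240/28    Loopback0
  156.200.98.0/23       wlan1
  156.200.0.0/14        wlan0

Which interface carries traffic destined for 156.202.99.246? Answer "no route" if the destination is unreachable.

Routes whose prefix contains 156.202.99.246:
  156.0.0.0/6 (156.0.0.0 - 159.255.255.255) -> bond0
  156.192.0.0/11 (156.192.0.0 - 156.223.255.255) -> Vlan20
  156.200.0.0/13 (156.200.0.0 - 156.207.255.255) -> Serial0/1
  156.200.0.0/14 (156.200.0.0 - 156.203.255.255) -> wlan0
More-specific entries that do NOT match:
  156.202.103.240/28 (156.202.103.240 - 156.202.103.255) does not contain 156.202.99.246
  156.202.97.224/27 (156.202.97.224 - 156.202.97.255) does not contain 156.202.99.246
  156.202.99.160/27 (156.202.99.160 - 156.202.99.191) does not contain 156.202.99.246
  28.202.99.224/27 (28.202.99.224 - 28.202.99.255) does not contain 156.202.99.246
  156.202.99.128/26 (156.202.99.128 - 156.202.99.191) does not contain 156.202.99.246
  156.200.98.0/23 (156.200.98.0 - 156.200.99.255) does not contain 156.202.99.246
  156.202.64.0/20 (156.202.64.0 - 156.202.79.255) does not contain 156.202.99.246
  156.202.0.0/18 (156.202.0.0 - 156.202.63.255) does not contain 156.202.99.246
  158.202.0.0/15 (158.202.0.0 - 158.203.255.255) does not contain 156.202.99.246
Longest matching prefix is /14 -> interface wlan0.

wlan0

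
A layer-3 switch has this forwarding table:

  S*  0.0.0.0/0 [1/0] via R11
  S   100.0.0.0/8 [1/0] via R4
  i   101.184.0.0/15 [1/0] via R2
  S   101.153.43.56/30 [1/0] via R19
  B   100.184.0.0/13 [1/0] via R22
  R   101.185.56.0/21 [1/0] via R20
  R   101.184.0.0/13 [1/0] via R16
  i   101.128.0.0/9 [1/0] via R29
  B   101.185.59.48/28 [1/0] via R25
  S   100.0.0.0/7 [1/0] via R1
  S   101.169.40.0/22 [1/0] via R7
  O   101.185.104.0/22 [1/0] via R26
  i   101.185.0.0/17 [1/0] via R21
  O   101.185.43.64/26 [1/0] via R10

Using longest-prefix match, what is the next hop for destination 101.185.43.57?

R21

Routes whose prefix contains 101.185.43.57:
  0.0.0.0/0 (default, matches everything) -> R11
  100.0.0.0/7 (100.0.0.0 - 101.255.255.255) -> R1
  101.128.0.0/9 (101.128.0.0 - 101.255.255.255) -> R29
  101.184.0.0/13 (101.184.0.0 - 101.191.255.255) -> R16
  101.184.0.0/15 (101.184.0.0 - 101.185.255.255) -> R2
  101.185.0.0/17 (101.185.0.0 - 101.185.127.255) -> R21
More-specific entries that do NOT match:
  101.153.43.56/30 (101.153.43.56 - 101.153.43.59) does not contain 101.185.43.57
  101.185.59.48/28 (101.185.59.48 - 101.185.59.63) does not contain 101.185.43.57
  101.185.43.64/26 (101.185.43.64 - 101.185.43.127) does not contain 101.185.43.57
  101.169.40.0/22 (101.169.40.0 - 101.169.43.255) does not contain 101.185.43.57
  101.185.104.0/22 (101.185.104.0 - 101.185.107.255) does not contain 101.185.43.57
  101.185.56.0/21 (101.185.56.0 - 101.185.63.255) does not contain 101.185.43.57
Longest matching prefix is /17 -> next hop R21.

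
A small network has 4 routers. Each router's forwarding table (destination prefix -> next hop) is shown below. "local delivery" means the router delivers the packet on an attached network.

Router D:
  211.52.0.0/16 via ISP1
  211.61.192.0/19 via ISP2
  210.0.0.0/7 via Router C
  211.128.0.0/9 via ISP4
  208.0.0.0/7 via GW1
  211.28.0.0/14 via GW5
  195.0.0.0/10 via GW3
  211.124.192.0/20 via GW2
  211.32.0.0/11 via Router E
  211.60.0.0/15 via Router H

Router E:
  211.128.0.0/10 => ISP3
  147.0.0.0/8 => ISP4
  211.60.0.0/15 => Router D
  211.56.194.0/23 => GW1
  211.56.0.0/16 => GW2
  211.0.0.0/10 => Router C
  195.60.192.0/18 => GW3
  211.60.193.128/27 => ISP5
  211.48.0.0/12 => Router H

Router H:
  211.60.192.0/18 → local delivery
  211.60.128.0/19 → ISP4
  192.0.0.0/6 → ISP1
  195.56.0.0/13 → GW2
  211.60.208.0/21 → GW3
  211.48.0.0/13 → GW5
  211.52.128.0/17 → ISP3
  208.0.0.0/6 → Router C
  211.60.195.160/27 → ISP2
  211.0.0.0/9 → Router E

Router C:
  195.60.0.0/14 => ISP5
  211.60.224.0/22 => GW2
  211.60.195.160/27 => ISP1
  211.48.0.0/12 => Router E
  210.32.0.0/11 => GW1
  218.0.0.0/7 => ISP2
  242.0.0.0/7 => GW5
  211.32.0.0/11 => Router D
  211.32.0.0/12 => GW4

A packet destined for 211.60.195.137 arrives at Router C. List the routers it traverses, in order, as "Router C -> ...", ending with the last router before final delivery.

At Router C: longest match for 211.60.195.137 is 211.48.0.0/12 -> Router E
At Router E: longest match for 211.60.195.137 is 211.60.0.0/15 -> Router D
At Router D: longest match for 211.60.195.137 is 211.60.0.0/15 -> Router H
At Router H: longest match for 211.60.195.137 is 211.60.192.0/18 -> local delivery

Router C -> Router E -> Router D -> Router H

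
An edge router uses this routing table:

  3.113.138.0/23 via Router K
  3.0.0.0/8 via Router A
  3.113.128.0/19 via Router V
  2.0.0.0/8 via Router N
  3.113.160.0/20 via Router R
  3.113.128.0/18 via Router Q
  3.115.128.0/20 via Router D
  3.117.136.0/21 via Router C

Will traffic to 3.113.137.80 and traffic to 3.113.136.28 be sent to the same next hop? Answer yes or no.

yes

3.113.137.80: longest match 3.113.128.0/19 -> Router V
3.113.136.28: longest match 3.113.128.0/19 -> Router V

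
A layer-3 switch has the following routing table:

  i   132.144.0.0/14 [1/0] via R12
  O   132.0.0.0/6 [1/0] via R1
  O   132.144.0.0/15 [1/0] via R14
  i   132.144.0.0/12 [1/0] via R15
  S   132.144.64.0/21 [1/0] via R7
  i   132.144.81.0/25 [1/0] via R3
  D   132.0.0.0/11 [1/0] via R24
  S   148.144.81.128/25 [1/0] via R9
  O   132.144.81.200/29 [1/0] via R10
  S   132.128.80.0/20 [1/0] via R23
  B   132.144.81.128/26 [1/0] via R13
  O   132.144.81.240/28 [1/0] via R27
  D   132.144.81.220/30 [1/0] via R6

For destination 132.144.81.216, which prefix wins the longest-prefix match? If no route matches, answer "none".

Entries matching 132.144.81.216:
  132.0.0.0/6 (132.0.0.0 - 135.255.255.255)
  132.144.0.0/12 (132.144.0.0 - 132.159.255.255)
  132.144.0.0/14 (132.144.0.0 - 132.147.255.255)
  132.144.0.0/15 (132.144.0.0 - 132.145.255.255)
Most specific is 132.144.0.0/15.

132.144.0.0/15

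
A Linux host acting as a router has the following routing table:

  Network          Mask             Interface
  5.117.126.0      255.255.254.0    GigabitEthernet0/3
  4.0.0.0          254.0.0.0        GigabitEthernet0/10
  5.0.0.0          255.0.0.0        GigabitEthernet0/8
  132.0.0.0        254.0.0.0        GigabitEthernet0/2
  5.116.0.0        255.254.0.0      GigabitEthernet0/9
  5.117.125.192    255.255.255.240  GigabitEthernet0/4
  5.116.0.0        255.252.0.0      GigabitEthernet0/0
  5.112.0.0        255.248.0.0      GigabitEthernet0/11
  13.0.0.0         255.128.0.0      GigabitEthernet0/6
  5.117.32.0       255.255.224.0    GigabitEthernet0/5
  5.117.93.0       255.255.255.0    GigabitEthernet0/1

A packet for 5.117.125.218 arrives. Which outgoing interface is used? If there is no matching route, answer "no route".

Routes whose prefix contains 5.117.125.218:
  4.0.0.0/7 (4.0.0.0 - 5.255.255.255) -> GigabitEthernet0/10
  5.0.0.0/8 (5.0.0.0 - 5.255.255.255) -> GigabitEthernet0/8
  5.112.0.0/13 (5.112.0.0 - 5.119.255.255) -> GigabitEthernet0/11
  5.116.0.0/14 (5.116.0.0 - 5.119.255.255) -> GigabitEthernet0/0
  5.116.0.0/15 (5.116.0.0 - 5.117.255.255) -> GigabitEthernet0/9
More-specific entries that do NOT match:
  5.117.125.192/28 (5.117.125.192 - 5.117.125.207) does not contain 5.117.125.218
  5.117.93.0/24 (5.117.93.0 - 5.117.93.255) does not contain 5.117.125.218
  5.117.126.0/23 (5.117.126.0 - 5.117.127.255) does not contain 5.117.125.218
  5.117.32.0/19 (5.117.32.0 - 5.117.63.255) does not contain 5.117.125.218
Longest matching prefix is /15 -> interface GigabitEthernet0/9.

GigabitEthernet0/9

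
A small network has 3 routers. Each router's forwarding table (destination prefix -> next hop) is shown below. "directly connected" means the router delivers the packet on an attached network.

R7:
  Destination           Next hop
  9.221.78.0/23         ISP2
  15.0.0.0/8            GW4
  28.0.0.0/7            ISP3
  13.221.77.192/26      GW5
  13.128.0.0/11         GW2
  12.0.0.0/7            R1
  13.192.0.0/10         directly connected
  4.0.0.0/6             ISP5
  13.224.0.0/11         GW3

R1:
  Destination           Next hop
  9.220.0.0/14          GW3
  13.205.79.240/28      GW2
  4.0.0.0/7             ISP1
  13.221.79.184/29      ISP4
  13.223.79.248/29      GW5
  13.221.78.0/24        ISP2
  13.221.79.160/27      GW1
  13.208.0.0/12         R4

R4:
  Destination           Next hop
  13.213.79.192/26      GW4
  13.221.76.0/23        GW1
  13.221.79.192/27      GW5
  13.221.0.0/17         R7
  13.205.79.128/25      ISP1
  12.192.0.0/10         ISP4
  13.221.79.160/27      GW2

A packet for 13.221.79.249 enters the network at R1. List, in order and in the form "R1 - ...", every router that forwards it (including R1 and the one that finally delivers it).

At R1: longest match for 13.221.79.249 is 13.208.0.0/12 -> R4
At R4: longest match for 13.221.79.249 is 13.221.0.0/17 -> R7
At R7: longest match for 13.221.79.249 is 13.192.0.0/10 -> directly connected

R1 - R4 - R7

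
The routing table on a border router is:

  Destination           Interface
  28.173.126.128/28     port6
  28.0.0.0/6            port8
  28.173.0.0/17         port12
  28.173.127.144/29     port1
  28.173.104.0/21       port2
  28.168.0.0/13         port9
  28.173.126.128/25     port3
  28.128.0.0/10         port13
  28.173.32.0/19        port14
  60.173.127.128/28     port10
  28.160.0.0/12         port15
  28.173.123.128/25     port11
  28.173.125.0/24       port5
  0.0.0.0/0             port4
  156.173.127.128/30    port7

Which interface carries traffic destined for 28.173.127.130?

port12

Routes whose prefix contains 28.173.127.130:
  0.0.0.0/0 (default, matches everything) -> port4
  28.0.0.0/6 (28.0.0.0 - 31.255.255.255) -> port8
  28.128.0.0/10 (28.128.0.0 - 28.191.255.255) -> port13
  28.160.0.0/12 (28.160.0.0 - 28.175.255.255) -> port15
  28.168.0.0/13 (28.168.0.0 - 28.175.255.255) -> port9
  28.173.0.0/17 (28.173.0.0 - 28.173.127.255) -> port12
More-specific entries that do NOT match:
  156.173.127.128/30 (156.173.127.128 - 156.173.127.131) does not contain 28.173.127.130
  28.173.127.144/29 (28.173.127.144 - 28.173.127.151) does not contain 28.173.127.130
  28.173.126.128/28 (28.173.126.128 - 28.173.126.143) does not contain 28.173.127.130
  60.173.127.128/28 (60.173.127.128 - 60.173.127.143) does not contain 28.173.127.130
  28.173.126.128/25 (28.173.126.128 - 28.173.126.255) does not contain 28.173.127.130
  28.173.123.128/25 (28.173.123.128 - 28.173.123.255) does not contain 28.173.127.130
  28.173.125.0/24 (28.173.125.0 - 28.173.125.255) does not contain 28.173.127.130
  28.173.104.0/21 (28.173.104.0 - 28.173.111.255) does not contain 28.173.127.130
  28.173.32.0/19 (28.173.32.0 - 28.173.63.255) does not contain 28.173.127.130
Longest matching prefix is /17 -> interface port12.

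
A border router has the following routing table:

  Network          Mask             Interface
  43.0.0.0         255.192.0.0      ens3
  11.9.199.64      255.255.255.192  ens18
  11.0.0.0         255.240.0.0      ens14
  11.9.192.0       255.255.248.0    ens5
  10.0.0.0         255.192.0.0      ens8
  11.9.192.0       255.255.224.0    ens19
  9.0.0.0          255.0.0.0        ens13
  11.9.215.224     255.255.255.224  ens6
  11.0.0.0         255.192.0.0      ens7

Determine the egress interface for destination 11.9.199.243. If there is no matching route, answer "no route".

Routes whose prefix contains 11.9.199.243:
  11.0.0.0/10 (11.0.0.0 - 11.63.255.255) -> ens7
  11.0.0.0/12 (11.0.0.0 - 11.15.255.255) -> ens14
  11.9.192.0/19 (11.9.192.0 - 11.9.223.255) -> ens19
  11.9.192.0/21 (11.9.192.0 - 11.9.199.255) -> ens5
More-specific entries that do NOT match:
  11.9.215.224/27 (11.9.215.224 - 11.9.215.255) does not contain 11.9.199.243
  11.9.199.64/26 (11.9.199.64 - 11.9.199.127) does not contain 11.9.199.243
Longest matching prefix is /21 -> interface ens5.

ens5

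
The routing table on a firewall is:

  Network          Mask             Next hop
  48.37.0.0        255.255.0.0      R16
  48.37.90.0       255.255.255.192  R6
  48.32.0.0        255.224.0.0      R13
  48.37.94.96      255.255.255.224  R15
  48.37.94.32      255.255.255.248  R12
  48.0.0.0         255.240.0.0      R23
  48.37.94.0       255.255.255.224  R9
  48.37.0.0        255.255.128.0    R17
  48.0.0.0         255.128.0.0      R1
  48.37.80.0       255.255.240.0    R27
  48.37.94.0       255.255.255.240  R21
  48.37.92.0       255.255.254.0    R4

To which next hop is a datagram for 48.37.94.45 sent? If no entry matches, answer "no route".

R27

Routes whose prefix contains 48.37.94.45:
  48.0.0.0/9 (48.0.0.0 - 48.127.255.255) -> R1
  48.32.0.0/11 (48.32.0.0 - 48.63.255.255) -> R13
  48.37.0.0/16 (48.37.0.0 - 48.37.255.255) -> R16
  48.37.0.0/17 (48.37.0.0 - 48.37.127.255) -> R17
  48.37.80.0/20 (48.37.80.0 - 48.37.95.255) -> R27
More-specific entries that do NOT match:
  48.37.94.32/29 (48.37.94.32 - 48.37.94.39) does not contain 48.37.94.45
  48.37.94.0/28 (48.37.94.0 - 48.37.94.15) does not contain 48.37.94.45
  48.37.94.96/27 (48.37.94.96 - 48.37.94.127) does not contain 48.37.94.45
  48.37.94.0/27 (48.37.94.0 - 48.37.94.31) does not contain 48.37.94.45
  48.37.90.0/26 (48.37.90.0 - 48.37.90.63) does not contain 48.37.94.45
  48.37.92.0/23 (48.37.92.0 - 48.37.93.255) does not contain 48.37.94.45
Longest matching prefix is /20 -> next hop R27.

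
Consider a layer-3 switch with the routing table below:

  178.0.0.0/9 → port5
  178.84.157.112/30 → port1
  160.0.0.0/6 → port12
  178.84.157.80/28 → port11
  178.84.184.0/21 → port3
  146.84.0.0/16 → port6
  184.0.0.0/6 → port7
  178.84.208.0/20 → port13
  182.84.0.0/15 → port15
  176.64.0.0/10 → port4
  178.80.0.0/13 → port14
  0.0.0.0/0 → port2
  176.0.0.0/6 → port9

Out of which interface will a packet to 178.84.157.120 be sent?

Routes whose prefix contains 178.84.157.120:
  0.0.0.0/0 (default, matches everything) -> port2
  176.0.0.0/6 (176.0.0.0 - 179.255.255.255) -> port9
  178.0.0.0/9 (178.0.0.0 - 178.127.255.255) -> port5
  178.80.0.0/13 (178.80.0.0 - 178.87.255.255) -> port14
More-specific entries that do NOT match:
  178.84.157.112/30 (178.84.157.112 - 178.84.157.115) does not contain 178.84.157.120
  178.84.157.80/28 (178.84.157.80 - 178.84.157.95) does not contain 178.84.157.120
  178.84.184.0/21 (178.84.184.0 - 178.84.191.255) does not contain 178.84.157.120
  178.84.208.0/20 (178.84.208.0 - 178.84.223.255) does not contain 178.84.157.120
  146.84.0.0/16 (146.84.0.0 - 146.84.255.255) does not contain 178.84.157.120
  182.84.0.0/15 (182.84.0.0 - 182.85.255.255) does not contain 178.84.157.120
Longest matching prefix is /13 -> interface port14.

port14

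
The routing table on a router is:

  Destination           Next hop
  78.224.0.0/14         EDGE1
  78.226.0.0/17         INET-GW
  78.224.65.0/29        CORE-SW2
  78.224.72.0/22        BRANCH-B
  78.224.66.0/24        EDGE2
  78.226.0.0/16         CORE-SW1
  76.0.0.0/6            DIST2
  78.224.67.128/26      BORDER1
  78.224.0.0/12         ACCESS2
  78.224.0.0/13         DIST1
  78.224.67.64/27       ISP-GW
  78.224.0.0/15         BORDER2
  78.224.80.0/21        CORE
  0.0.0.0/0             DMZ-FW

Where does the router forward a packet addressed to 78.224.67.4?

BORDER2

Routes whose prefix contains 78.224.67.4:
  0.0.0.0/0 (default, matches everything) -> DMZ-FW
  76.0.0.0/6 (76.0.0.0 - 79.255.255.255) -> DIST2
  78.224.0.0/12 (78.224.0.0 - 78.239.255.255) -> ACCESS2
  78.224.0.0/13 (78.224.0.0 - 78.231.255.255) -> DIST1
  78.224.0.0/14 (78.224.0.0 - 78.227.255.255) -> EDGE1
  78.224.0.0/15 (78.224.0.0 - 78.225.255.255) -> BORDER2
More-specific entries that do NOT match:
  78.224.65.0/29 (78.224.65.0 - 78.224.65.7) does not contain 78.224.67.4
  78.224.67.64/27 (78.224.67.64 - 78.224.67.95) does not contain 78.224.67.4
  78.224.67.128/26 (78.224.67.128 - 78.224.67.191) does not contain 78.224.67.4
  78.224.66.0/24 (78.224.66.0 - 78.224.66.255) does not contain 78.224.67.4
  78.224.72.0/22 (78.224.72.0 - 78.224.75.255) does not contain 78.224.67.4
  78.224.80.0/21 (78.224.80.0 - 78.224.87.255) does not contain 78.224.67.4
  78.226.0.0/17 (78.226.0.0 - 78.226.127.255) does not contain 78.224.67.4
  78.226.0.0/16 (78.226.0.0 - 78.226.255.255) does not contain 78.224.67.4
Longest matching prefix is /15 -> next hop BORDER2.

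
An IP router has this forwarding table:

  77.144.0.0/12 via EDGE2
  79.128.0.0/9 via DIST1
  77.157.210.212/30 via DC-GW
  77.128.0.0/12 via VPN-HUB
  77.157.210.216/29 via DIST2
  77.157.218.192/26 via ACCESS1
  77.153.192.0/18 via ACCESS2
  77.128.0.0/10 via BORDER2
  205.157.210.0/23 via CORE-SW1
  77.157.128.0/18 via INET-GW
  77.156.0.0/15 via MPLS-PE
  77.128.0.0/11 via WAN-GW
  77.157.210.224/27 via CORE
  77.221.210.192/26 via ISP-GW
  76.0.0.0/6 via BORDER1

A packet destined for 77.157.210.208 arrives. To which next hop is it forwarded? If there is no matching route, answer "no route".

MPLS-PE

Routes whose prefix contains 77.157.210.208:
  76.0.0.0/6 (76.0.0.0 - 79.255.255.255) -> BORDER1
  77.128.0.0/10 (77.128.0.0 - 77.191.255.255) -> BORDER2
  77.128.0.0/11 (77.128.0.0 - 77.159.255.255) -> WAN-GW
  77.144.0.0/12 (77.144.0.0 - 77.159.255.255) -> EDGE2
  77.156.0.0/15 (77.156.0.0 - 77.157.255.255) -> MPLS-PE
More-specific entries that do NOT match:
  77.157.210.212/30 (77.157.210.212 - 77.157.210.215) does not contain 77.157.210.208
  77.157.210.216/29 (77.157.210.216 - 77.157.210.223) does not contain 77.157.210.208
  77.157.210.224/27 (77.157.210.224 - 77.157.210.255) does not contain 77.157.210.208
  77.157.218.192/26 (77.157.218.192 - 77.157.218.255) does not contain 77.157.210.208
  77.221.210.192/26 (77.221.210.192 - 77.221.210.255) does not contain 77.157.210.208
  205.157.210.0/23 (205.157.210.0 - 205.157.211.255) does not contain 77.157.210.208
  77.153.192.0/18 (77.153.192.0 - 77.153.255.255) does not contain 77.157.210.208
  77.157.128.0/18 (77.157.128.0 - 77.157.191.255) does not contain 77.157.210.208
Longest matching prefix is /15 -> next hop MPLS-PE.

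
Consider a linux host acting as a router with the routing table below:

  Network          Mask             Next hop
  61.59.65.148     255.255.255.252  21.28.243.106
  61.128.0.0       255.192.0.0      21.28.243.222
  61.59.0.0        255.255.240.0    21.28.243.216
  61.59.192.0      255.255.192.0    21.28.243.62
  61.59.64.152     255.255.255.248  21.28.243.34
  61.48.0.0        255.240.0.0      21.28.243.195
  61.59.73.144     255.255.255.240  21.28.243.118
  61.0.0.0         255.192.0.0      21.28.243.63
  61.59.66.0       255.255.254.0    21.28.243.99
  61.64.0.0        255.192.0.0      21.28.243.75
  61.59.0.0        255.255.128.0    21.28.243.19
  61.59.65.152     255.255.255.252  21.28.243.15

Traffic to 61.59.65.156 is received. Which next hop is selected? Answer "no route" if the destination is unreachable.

Routes whose prefix contains 61.59.65.156:
  61.0.0.0/10 (61.0.0.0 - 61.63.255.255) -> 21.28.243.63
  61.48.0.0/12 (61.48.0.0 - 61.63.255.255) -> 21.28.243.195
  61.59.0.0/17 (61.59.0.0 - 61.59.127.255) -> 21.28.243.19
More-specific entries that do NOT match:
  61.59.65.148/30 (61.59.65.148 - 61.59.65.151) does not contain 61.59.65.156
  61.59.65.152/30 (61.59.65.152 - 61.59.65.155) does not contain 61.59.65.156
  61.59.64.152/29 (61.59.64.152 - 61.59.64.159) does not contain 61.59.65.156
  61.59.73.144/28 (61.59.73.144 - 61.59.73.159) does not contain 61.59.65.156
  61.59.66.0/23 (61.59.66.0 - 61.59.67.255) does not contain 61.59.65.156
  61.59.0.0/20 (61.59.0.0 - 61.59.15.255) does not contain 61.59.65.156
  61.59.192.0/18 (61.59.192.0 - 61.59.255.255) does not contain 61.59.65.156
Longest matching prefix is /17 -> next hop 21.28.243.19.

21.28.243.19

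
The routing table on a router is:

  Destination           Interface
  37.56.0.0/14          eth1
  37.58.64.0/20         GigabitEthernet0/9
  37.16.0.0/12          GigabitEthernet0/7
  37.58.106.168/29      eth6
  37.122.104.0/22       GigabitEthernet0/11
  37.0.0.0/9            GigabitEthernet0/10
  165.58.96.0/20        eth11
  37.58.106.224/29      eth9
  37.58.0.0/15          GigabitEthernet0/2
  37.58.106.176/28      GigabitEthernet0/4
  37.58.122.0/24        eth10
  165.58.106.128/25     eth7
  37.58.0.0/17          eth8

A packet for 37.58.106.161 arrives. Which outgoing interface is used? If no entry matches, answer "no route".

eth8

Routes whose prefix contains 37.58.106.161:
  37.0.0.0/9 (37.0.0.0 - 37.127.255.255) -> GigabitEthernet0/10
  37.56.0.0/14 (37.56.0.0 - 37.59.255.255) -> eth1
  37.58.0.0/15 (37.58.0.0 - 37.59.255.255) -> GigabitEthernet0/2
  37.58.0.0/17 (37.58.0.0 - 37.58.127.255) -> eth8
More-specific entries that do NOT match:
  37.58.106.168/29 (37.58.106.168 - 37.58.106.175) does not contain 37.58.106.161
  37.58.106.224/29 (37.58.106.224 - 37.58.106.231) does not contain 37.58.106.161
  37.58.106.176/28 (37.58.106.176 - 37.58.106.191) does not contain 37.58.106.161
  165.58.106.128/25 (165.58.106.128 - 165.58.106.255) does not contain 37.58.106.161
  37.58.122.0/24 (37.58.122.0 - 37.58.122.255) does not contain 37.58.106.161
  37.122.104.0/22 (37.122.104.0 - 37.122.107.255) does not contain 37.58.106.161
  37.58.64.0/20 (37.58.64.0 - 37.58.79.255) does not contain 37.58.106.161
  165.58.96.0/20 (165.58.96.0 - 165.58.111.255) does not contain 37.58.106.161
Longest matching prefix is /17 -> interface eth8.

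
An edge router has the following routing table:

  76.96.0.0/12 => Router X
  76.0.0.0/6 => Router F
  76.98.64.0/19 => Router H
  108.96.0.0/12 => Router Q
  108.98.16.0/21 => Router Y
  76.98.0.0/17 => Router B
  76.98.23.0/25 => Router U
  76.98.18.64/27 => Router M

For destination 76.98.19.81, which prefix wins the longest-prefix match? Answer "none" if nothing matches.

76.98.0.0/17

Entries matching 76.98.19.81:
  76.0.0.0/6 (76.0.0.0 - 79.255.255.255)
  76.96.0.0/12 (76.96.0.0 - 76.111.255.255)
  76.98.0.0/17 (76.98.0.0 - 76.98.127.255)
Most specific is 76.98.0.0/17.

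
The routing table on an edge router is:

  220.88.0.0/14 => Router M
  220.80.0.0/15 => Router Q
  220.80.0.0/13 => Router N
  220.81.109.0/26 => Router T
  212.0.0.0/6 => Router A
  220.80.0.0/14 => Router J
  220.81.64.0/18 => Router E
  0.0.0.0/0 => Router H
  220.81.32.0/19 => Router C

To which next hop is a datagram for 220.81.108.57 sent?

Router E

Routes whose prefix contains 220.81.108.57:
  0.0.0.0/0 (default, matches everything) -> Router H
  220.80.0.0/13 (220.80.0.0 - 220.87.255.255) -> Router N
  220.80.0.0/14 (220.80.0.0 - 220.83.255.255) -> Router J
  220.80.0.0/15 (220.80.0.0 - 220.81.255.255) -> Router Q
  220.81.64.0/18 (220.81.64.0 - 220.81.127.255) -> Router E
More-specific entries that do NOT match:
  220.81.109.0/26 (220.81.109.0 - 220.81.109.63) does not contain 220.81.108.57
  220.81.32.0/19 (220.81.32.0 - 220.81.63.255) does not contain 220.81.108.57
Longest matching prefix is /18 -> next hop Router E.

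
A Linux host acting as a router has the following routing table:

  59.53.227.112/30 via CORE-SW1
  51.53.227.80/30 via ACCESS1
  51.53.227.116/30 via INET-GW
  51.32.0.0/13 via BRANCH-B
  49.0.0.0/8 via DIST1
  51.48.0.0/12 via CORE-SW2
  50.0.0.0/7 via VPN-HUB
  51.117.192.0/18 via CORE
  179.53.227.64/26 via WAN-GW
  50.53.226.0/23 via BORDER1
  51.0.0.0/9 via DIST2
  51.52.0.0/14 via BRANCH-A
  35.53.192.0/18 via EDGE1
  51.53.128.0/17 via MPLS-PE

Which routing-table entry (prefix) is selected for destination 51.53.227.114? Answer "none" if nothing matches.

51.53.128.0/17

Entries matching 51.53.227.114:
  50.0.0.0/7 (50.0.0.0 - 51.255.255.255)
  51.0.0.0/9 (51.0.0.0 - 51.127.255.255)
  51.48.0.0/12 (51.48.0.0 - 51.63.255.255)
  51.52.0.0/14 (51.52.0.0 - 51.55.255.255)
  51.53.128.0/17 (51.53.128.0 - 51.53.255.255)
Most specific is 51.53.128.0/17.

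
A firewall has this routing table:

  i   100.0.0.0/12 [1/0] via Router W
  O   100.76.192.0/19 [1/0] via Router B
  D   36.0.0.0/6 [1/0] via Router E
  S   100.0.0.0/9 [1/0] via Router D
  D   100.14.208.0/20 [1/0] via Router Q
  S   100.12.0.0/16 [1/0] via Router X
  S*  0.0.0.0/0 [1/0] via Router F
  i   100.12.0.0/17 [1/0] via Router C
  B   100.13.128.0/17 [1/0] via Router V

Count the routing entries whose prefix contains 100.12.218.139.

Prefixes containing 100.12.218.139:
  0.0.0.0/0 (default, matches everything)
  100.0.0.0/9 (100.0.0.0 - 100.127.255.255)
  100.0.0.0/12 (100.0.0.0 - 100.15.255.255)
  100.12.0.0/16 (100.12.0.0 - 100.12.255.255)
Total matching entries: 4.

4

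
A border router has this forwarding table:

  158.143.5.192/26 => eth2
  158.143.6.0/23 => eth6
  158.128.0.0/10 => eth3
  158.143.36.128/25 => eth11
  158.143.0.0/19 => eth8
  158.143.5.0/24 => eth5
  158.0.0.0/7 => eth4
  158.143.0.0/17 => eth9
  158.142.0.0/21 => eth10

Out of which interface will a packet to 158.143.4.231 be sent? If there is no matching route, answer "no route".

Routes whose prefix contains 158.143.4.231:
  158.0.0.0/7 (158.0.0.0 - 159.255.255.255) -> eth4
  158.128.0.0/10 (158.128.0.0 - 158.191.255.255) -> eth3
  158.143.0.0/17 (158.143.0.0 - 158.143.127.255) -> eth9
  158.143.0.0/19 (158.143.0.0 - 158.143.31.255) -> eth8
More-specific entries that do NOT match:
  158.143.5.192/26 (158.143.5.192 - 158.143.5.255) does not contain 158.143.4.231
  158.143.36.128/25 (158.143.36.128 - 158.143.36.255) does not contain 158.143.4.231
  158.143.5.0/24 (158.143.5.0 - 158.143.5.255) does not contain 158.143.4.231
  158.143.6.0/23 (158.143.6.0 - 158.143.7.255) does not contain 158.143.4.231
  158.142.0.0/21 (158.142.0.0 - 158.142.7.255) does not contain 158.143.4.231
Longest matching prefix is /19 -> interface eth8.

eth8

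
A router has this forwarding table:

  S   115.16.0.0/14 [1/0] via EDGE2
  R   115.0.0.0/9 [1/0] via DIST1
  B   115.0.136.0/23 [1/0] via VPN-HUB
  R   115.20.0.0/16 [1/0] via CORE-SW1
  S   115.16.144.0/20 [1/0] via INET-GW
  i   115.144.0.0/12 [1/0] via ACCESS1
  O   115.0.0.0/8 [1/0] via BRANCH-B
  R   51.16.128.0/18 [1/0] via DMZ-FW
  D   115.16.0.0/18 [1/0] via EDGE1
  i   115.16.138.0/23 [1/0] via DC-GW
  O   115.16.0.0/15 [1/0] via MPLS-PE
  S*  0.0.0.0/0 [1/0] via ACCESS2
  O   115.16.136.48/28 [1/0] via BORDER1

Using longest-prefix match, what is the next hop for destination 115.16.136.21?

Routes whose prefix contains 115.16.136.21:
  0.0.0.0/0 (default, matches everything) -> ACCESS2
  115.0.0.0/8 (115.0.0.0 - 115.255.255.255) -> BRANCH-B
  115.0.0.0/9 (115.0.0.0 - 115.127.255.255) -> DIST1
  115.16.0.0/14 (115.16.0.0 - 115.19.255.255) -> EDGE2
  115.16.0.0/15 (115.16.0.0 - 115.17.255.255) -> MPLS-PE
More-specific entries that do NOT match:
  115.16.136.48/28 (115.16.136.48 - 115.16.136.63) does not contain 115.16.136.21
  115.0.136.0/23 (115.0.136.0 - 115.0.137.255) does not contain 115.16.136.21
  115.16.138.0/23 (115.16.138.0 - 115.16.139.255) does not contain 115.16.136.21
  115.16.144.0/20 (115.16.144.0 - 115.16.159.255) does not contain 115.16.136.21
  51.16.128.0/18 (51.16.128.0 - 51.16.191.255) does not contain 115.16.136.21
  115.16.0.0/18 (115.16.0.0 - 115.16.63.255) does not contain 115.16.136.21
  115.20.0.0/16 (115.20.0.0 - 115.20.255.255) does not contain 115.16.136.21
Longest matching prefix is /15 -> next hop MPLS-PE.

MPLS-PE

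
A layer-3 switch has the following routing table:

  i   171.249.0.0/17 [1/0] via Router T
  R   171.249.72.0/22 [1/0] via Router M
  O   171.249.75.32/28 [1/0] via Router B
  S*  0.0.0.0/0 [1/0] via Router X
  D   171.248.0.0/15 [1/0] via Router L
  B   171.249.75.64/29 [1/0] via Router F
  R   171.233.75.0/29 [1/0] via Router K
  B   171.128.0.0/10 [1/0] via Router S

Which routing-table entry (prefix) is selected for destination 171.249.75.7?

171.249.72.0/22

Entries matching 171.249.75.7:
  0.0.0.0/0 (default, matches everything)
  171.248.0.0/15 (171.248.0.0 - 171.249.255.255)
  171.249.0.0/17 (171.249.0.0 - 171.249.127.255)
  171.249.72.0/22 (171.249.72.0 - 171.249.75.255)
Most specific is 171.249.72.0/22.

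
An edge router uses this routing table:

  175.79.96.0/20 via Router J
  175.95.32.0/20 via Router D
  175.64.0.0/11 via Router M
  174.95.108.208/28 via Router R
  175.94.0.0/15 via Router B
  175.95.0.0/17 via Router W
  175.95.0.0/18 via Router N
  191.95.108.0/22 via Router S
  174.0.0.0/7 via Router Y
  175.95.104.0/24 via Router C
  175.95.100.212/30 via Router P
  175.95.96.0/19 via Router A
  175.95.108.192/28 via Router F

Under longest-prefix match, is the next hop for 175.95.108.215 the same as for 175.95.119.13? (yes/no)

175.95.108.215: longest match 175.95.96.0/19 -> Router A
175.95.119.13: longest match 175.95.96.0/19 -> Router A

yes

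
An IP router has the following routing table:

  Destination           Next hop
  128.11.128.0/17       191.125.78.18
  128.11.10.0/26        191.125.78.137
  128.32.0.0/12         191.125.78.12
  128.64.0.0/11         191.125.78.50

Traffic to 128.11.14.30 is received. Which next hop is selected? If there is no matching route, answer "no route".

no route

No entry's prefix contains 128.11.14.30; there is no default route.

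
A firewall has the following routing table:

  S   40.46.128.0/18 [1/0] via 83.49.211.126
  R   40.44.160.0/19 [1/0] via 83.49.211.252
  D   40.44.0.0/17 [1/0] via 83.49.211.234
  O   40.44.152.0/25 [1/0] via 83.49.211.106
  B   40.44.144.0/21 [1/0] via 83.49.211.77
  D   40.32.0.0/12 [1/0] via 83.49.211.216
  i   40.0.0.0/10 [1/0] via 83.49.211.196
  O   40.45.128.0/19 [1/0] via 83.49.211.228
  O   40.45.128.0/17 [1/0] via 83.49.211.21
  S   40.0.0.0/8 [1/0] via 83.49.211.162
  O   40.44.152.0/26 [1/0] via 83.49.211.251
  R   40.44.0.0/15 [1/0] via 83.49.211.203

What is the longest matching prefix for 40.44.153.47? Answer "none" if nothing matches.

Entries matching 40.44.153.47:
  40.0.0.0/8 (40.0.0.0 - 40.255.255.255)
  40.0.0.0/10 (40.0.0.0 - 40.63.255.255)
  40.32.0.0/12 (40.32.0.0 - 40.47.255.255)
  40.44.0.0/15 (40.44.0.0 - 40.45.255.255)
Most specific is 40.44.0.0/15.

40.44.0.0/15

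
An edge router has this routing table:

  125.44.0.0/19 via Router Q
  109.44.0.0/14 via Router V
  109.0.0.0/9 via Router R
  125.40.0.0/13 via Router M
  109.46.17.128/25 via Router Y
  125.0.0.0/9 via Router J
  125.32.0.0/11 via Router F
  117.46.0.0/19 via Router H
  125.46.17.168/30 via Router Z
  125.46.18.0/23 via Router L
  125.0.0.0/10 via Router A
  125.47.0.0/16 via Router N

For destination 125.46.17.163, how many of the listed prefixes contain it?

Prefixes containing 125.46.17.163:
  125.0.0.0/9 (125.0.0.0 - 125.127.255.255)
  125.0.0.0/10 (125.0.0.0 - 125.63.255.255)
  125.32.0.0/11 (125.32.0.0 - 125.63.255.255)
  125.40.0.0/13 (125.40.0.0 - 125.47.255.255)
Total matching entries: 4.

4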